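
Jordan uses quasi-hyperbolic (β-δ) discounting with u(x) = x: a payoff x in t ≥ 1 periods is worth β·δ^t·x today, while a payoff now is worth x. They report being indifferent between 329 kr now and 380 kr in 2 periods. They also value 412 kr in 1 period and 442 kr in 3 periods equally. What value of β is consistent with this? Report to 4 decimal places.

β ≈ 0.9288

From the later pair, β·δ^1·412 = β·δ^3·442; dividing through, δ^2 = 412/442 = 0.93213, so δ = 0.96547.
The first indifference: 329 = β·δ^2·380, so β = 329/(δ^2·380) = 329/(0.93213·380) ≈ 0.9288.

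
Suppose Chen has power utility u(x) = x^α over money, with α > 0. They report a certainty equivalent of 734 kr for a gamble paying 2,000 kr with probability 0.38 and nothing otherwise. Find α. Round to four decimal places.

α ≈ 0.9653

The lottery's expected utility is 0.38·u(2000) + 0.62·u(0) = 0.38·2000^α (since u(0) = 0 for α > 0).
Indifference: 734^α = 0.38·2000^α, so (734/2000)^α = 0.38.
α = ln(0.38) / ln(734/2000) = -0.9675840/-1.0023934 ≈ 0.9653.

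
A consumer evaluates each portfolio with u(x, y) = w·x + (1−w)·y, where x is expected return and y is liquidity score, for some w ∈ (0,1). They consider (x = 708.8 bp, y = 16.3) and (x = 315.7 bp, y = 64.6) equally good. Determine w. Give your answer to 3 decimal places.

w = 0.109

Indifference: w·708.8 + (1−w)·16.3 = w·315.7 + (1−w)·64.6.
Collecting terms: w·393.1 = (1−w)·48.3.
Hence w = 48.3/(393.1+48.3) = 48.3/441.4 = 0.109.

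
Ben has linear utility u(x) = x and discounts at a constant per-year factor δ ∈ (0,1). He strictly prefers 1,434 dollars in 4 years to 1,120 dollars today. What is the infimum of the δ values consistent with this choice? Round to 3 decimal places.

δ > 0.940

Under u(x) = x this choice says 1120 < δ^4·1434.
So δ^4 > 1120/1434 = 0.78103; taking the 4th root of both positive sides preserves the inequality.
δ > (1120/1434)^(1/4) ≈ 0.940.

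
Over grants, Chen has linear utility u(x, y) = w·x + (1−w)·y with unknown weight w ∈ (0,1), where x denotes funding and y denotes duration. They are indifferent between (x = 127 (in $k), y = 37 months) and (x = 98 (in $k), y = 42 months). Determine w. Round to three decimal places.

Indifference: w·127 + (1−w)·37 = w·98 + (1−w)·42.
w·(127−98) = (1−w)·(42−37), i.e. w·29 = (1−w)·5.
The marginal rate of substitution is 5/29, so w = 5/(29+5) = 0.147.

w = 0.147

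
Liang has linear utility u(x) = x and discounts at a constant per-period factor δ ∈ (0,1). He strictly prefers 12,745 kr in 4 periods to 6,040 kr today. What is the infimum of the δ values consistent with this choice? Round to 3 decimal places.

δ > 0.830

The preference means 6040 < δ^4·12745.
Hence δ^4 > 6040/12745 = 0.47391, and x ↦ x^(1/4) is increasing on (0,∞).
δ > (6040/12745)^(1/4) ≈ 0.830.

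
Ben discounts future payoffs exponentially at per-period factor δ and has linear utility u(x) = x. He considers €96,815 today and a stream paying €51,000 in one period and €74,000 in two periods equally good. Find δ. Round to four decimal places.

The stream is worth 51000δ + 74000δ² today, so 51000δ + 74000δ² = 96815.
So 74000δ² + 51000δ − 96815 = 0.
δ = (−51000 + √(51000² + 4·74000·96815)) / (2·74000) = (−51000 + √31258240000.00) / 148000 ≈ 0.8500.

δ ≈ 0.8500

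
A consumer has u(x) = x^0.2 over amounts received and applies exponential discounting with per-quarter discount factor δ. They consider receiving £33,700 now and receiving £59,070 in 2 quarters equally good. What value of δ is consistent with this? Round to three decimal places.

The payoff in 2 quarters is discounted by δ^2, so u(33700) = δ^2·u(59070) and δ^2 = u(33700)/u(59070).
Since u(x) = x^0.2, δ^2 = (33700/59070)^0.2 = 0.57051^0.2 = 0.89383.
Taking the square root: δ = 0.89383^(1/2) ≈ 0.945.

δ ≈ 0.945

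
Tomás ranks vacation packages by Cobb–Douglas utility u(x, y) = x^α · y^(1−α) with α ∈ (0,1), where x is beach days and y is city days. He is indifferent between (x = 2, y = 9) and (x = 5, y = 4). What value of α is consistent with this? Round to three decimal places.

α ≈ 0.469

Indifference: 2^α · 9^(1−α) = 5^α · 4^(1−α).
Rearrange to (2/5)^α = (4/9)^(1−α) and take logs: α·-0.916291 = (1−α)·-0.810930.
With A = -0.916291 and B = -0.810930: α·A = (1−α)·B, so α = B/(A+B) = -0.810930/-1.727221 ≈ 0.469.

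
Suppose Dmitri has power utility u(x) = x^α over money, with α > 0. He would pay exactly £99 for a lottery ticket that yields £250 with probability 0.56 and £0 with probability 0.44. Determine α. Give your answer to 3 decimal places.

The lottery's expected utility is 0.56·u(250) + 0.44·u(0) = 0.56·250^α (since u(0) = 0 for α > 0).
Setting u(99) equal to that: 99^α = 0.56·250^α ⇒ (99/250)^α = 0.56.
Taking logs: α·ln(99/250) = ln(0.56), so α = -0.579818 / -0.926341 ≈ 0.626.

α ≈ 0.626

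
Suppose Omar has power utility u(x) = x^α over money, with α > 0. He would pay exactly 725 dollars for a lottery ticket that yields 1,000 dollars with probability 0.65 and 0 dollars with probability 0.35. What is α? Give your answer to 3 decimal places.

α ≈ 1.340

EU(lottery) = 0.65·1000^α + 0.35·0 = 0.65·1000^α.
Setting u(725) equal to that: 725^α = 0.65·1000^α ⇒ (725/1000)^α = 0.65.
Take logs: α = ln 0.65 / ln(725/1000) ≈ 1.33957.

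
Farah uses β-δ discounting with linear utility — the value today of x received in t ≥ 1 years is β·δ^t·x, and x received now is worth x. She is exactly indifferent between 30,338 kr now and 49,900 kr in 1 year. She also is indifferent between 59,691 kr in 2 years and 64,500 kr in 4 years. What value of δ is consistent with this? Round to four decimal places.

δ ≈ 0.9620

The second indifference involves only future payoffs, so β cancels: β·δ^2·59691 = β·δ^4·64500, giving δ^2 = 59691/64500 = 0.92544, so δ = 0.96200.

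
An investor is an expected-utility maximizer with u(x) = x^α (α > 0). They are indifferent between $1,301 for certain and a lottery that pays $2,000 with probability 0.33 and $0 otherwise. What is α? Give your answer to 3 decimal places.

Since u(0) = 0, the lottery's EU is 0.33·2000^α.
Equating: 1301^α = 0.33·2000^α, i.e. 0.6505^α = 0.33.
Taking logs: α·ln(1301/2000) = ln(0.33), so α = -1.108663 / -0.430014 ≈ 2.578.

α ≈ 2.578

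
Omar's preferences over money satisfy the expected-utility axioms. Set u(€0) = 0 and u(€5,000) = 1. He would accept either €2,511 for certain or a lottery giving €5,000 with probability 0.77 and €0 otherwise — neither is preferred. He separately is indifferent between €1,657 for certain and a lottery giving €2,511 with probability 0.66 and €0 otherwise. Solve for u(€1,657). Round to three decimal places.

0.508

The first gamble pins u(€2,511): it must equal 0.77·1 + 0.23·0 = 0.77.
Chaining: u(€1,657) = 0.66·0.77 + 0.34·0.00 = 0.5082.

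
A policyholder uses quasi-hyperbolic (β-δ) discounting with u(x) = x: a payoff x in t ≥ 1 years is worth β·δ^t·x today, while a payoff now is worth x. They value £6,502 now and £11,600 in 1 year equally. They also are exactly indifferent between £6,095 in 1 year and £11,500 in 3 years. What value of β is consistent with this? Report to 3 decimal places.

β ≈ 0.770

The second indifference involves only future payoffs, so β cancels: β·δ^1·6095 = β·δ^3·11500, giving δ^2 = 6095/11500 = 0.53000, so δ = 0.72801.
Substituting δ into 6502 = β·δ·11600: β = 6502/(8444.927) ≈ 0.770.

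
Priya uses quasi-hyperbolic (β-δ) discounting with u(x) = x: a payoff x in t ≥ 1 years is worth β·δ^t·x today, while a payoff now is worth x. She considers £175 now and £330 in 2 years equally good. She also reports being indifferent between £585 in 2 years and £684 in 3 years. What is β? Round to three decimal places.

β ≈ 0.725

The second indifference involves only future payoffs, so β cancels: β·δ^2·585 = β·δ^3·684, giving δ = 585/684 = 0.85526.
Substituting δ into 175 = β·δ^2·330: β = 175/(241.387) ≈ 0.725.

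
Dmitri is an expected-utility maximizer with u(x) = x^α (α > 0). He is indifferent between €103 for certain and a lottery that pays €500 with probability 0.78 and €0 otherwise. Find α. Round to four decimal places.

The lottery's expected utility is 0.78·u(500) + 0.22·u(0) = 0.78·500^α (since u(0) = 0 for α > 0).
Equating: 103^α = 0.78·500^α, i.e. 0.2060^α = 0.78.
Take logs: α = ln 0.78 / ln(103/500) ≈ 0.157266.

α ≈ 0.1573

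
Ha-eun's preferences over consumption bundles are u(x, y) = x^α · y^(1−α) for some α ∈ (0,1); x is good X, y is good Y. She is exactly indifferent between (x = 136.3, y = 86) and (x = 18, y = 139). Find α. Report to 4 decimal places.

α ≈ 0.1917

Set the two utilities equal: 136.3^α·86^(1−α) = 18^α·139^(1−α).
Rearrange to (136.3/18)^α = (139/86)^(1−α) and take logs: α·2.0244866 = (1−α)·0.4801266.
Thus α·(2.5046132) = 0.4801266, so α = 0.4801266/2.5046132 ≈ 0.1917.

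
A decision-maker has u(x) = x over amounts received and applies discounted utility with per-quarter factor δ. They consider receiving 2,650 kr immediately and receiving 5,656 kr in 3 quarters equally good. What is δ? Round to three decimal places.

δ ≈ 0.777

Equating discounted utilities: u(2650) = δ^3·u(5656) ⇒ δ^3 = u(2650)/u(5656).
With u(x) = x: δ^3 = 2650/5656 = 0.46853.
So δ = 0.46853^(1/3) ≈ 0.777.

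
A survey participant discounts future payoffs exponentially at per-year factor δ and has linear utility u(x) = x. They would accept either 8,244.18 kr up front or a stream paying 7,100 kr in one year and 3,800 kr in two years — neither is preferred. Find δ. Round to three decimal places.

δ ≈ 0.810

The stream is worth 7100δ + 3800δ² today, so 7100δ + 3800δ² = 8244.18.
That is, 3800δ² + 7100δ − 8244.18 = 0, a quadratic in δ.
By the quadratic formula (taking the positive root), δ = (−7100 + √175721536.00) / 7600 ≈ 0.810.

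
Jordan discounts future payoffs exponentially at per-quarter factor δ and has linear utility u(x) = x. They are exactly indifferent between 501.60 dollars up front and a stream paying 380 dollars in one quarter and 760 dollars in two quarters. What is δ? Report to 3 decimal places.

Equating present values: 501.60 = 380δ + 760δ².
So 760δ² + 380δ − 501.60 = 0.
By the quadratic formula (taking the positive root), δ = (−380 + √1669264.00) / 1520 ≈ 0.600.

δ ≈ 0.600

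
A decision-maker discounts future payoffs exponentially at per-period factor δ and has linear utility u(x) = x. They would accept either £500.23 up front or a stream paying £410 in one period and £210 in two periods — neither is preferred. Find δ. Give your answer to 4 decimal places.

The stream is worth 410δ + 210δ² today, so 410δ + 210δ² = 500.23.
Rearranged: 210δ² + 410δ − 500.23 = 0.
δ = (−410 + √(410² + 4·210·500.23)) / (2·210) = (−410 + √588293.20) / 420 ≈ 0.8500.

δ ≈ 0.8500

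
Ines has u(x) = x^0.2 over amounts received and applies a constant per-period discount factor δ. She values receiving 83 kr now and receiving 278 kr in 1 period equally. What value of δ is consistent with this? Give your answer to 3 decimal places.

Equating discounted utilities: u(83) = δ·u(278) ⇒ δ = u(83)/u(278).
With u(x) = x^0.2: δ = 83^0.2/278^0.2 = (83/278)^0.2 = 0.78525.

δ ≈ 0.785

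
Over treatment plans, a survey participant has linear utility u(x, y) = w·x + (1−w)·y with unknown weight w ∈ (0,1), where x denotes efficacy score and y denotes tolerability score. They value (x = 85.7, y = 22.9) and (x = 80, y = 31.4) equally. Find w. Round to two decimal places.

Equating utilities: w·85.7 + (1−w)·22.9 = w·80 + (1−w)·31.4.
w·(85.7−80) = (1−w)·(31.4−22.9), i.e. w·5.7 = (1−w)·8.5.
The marginal rate of substitution is 8.5/5.7, so w = 8.5/(5.7+8.5) = 0.60.

w = 0.60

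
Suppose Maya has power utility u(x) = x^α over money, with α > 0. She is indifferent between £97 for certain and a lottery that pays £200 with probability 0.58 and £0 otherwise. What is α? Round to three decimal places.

α ≈ 0.753

Since u(0) = 0, the lottery's EU is 0.58·200^α.
Setting u(97) equal to that: 97^α = 0.58·200^α ⇒ (97/200)^α = 0.58.
Take logs: α = ln 0.58 / ln(97/200) ≈ 0.75279.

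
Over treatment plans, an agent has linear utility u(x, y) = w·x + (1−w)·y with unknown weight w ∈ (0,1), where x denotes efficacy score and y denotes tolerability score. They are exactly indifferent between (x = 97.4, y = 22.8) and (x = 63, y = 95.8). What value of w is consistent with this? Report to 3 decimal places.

u(97.4,22.8) = u(63,95.8) means w·97.4 + (1−w)·22.8 = w·63 + (1−w)·95.8.
w·(97.4−63) = (1−w)·(95.8−22.8), i.e. w·34.4 = (1−w)·73.
Hence w = 73/(34.4+73) = 73/107.4 = 0.680.

w = 0.680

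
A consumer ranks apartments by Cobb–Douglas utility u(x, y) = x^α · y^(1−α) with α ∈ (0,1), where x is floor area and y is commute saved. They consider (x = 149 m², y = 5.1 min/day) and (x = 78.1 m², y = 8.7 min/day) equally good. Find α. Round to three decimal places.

The Cobb–Douglas utilities coincide, so 149^α·5.1^(1−α) = 78.1^α·8.7^(1−α).
Taking logs: α·ln 149 + (1−α)·ln 5.1 = α·ln 78.1 + (1−α)·ln 8.7, i.e. α·0.645956 = (1−α)·0.534082.
So α/(1−α) = (0.534082)/(0.645956) = 0.826809, and α = 0.826809/1.826809 ≈ 0.453.

α ≈ 0.453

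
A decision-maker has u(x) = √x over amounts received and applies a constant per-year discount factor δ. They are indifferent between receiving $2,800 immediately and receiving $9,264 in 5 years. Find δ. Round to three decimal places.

Indifference means u(2800) = δ^5 · u(9264), so δ^5 = u(2800)/u(9264).
With u(x) = √x: δ^5 = √2800/√9264 = √(2800/9264) = 0.54977.
Taking the 5th root: δ = 0.54977^(1/5) ≈ 0.887.

δ ≈ 0.887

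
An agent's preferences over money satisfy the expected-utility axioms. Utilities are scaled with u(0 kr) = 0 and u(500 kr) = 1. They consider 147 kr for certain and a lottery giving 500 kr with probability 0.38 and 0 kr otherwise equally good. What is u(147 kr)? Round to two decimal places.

0.38

By the standard-gamble method, u(147 kr) is just the indifference probability on the best outcome: 0.38.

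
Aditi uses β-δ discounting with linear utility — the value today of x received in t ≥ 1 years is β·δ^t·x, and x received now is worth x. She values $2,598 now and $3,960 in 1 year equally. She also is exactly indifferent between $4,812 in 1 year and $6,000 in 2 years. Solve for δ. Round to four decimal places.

Both payoffs in the second observation are in the future, so β drops out: δ^1·4812 = δ^2·6000 ⇒ δ = 4812/6000 = 0.80200.

δ ≈ 0.8020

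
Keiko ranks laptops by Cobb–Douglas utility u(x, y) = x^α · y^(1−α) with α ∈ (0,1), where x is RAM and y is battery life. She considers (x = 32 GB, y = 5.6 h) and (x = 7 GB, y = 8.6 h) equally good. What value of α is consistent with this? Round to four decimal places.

The Cobb–Douglas utilities coincide, so 32^α·5.6^(1−α) = 7^α·8.6^(1−α).
(32/7)^α = (8.6/5.6)^(1−α); take logs: α·ln(32/7) = (1−α)·ln(8.6/5.6), i.e. α·1.5198258 = (1−α)·0.4289956.
So α/(1−α) = (0.4289956)/(1.5198258) = 0.2822663, and α = 0.2822663/1.2822663 ≈ 0.2201.

α ≈ 0.2201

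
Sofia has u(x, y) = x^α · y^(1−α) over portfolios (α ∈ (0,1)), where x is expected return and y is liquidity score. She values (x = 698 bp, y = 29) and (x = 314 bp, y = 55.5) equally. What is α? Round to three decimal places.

Set the two utilities equal: 698^α·29^(1−α) = 314^α·55.5^(1−α).
Rearrange to (698/314)^α = (55.5/29)^(1−α) and take logs: α·0.798826 = (1−α)·0.649087.
Thus α·(1.447913) = 0.649087, so α = 0.649087/1.447913 ≈ 0.448.

α ≈ 0.448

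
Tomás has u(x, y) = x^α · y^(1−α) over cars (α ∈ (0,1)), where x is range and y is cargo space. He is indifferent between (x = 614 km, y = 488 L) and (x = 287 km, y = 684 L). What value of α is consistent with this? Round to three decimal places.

α ≈ 0.307

The Cobb–Douglas utilities coincide, so 614^α·488^(1−α) = 287^α·684^(1−α).
(614/287)^α = (684/488)^(1−α); take logs: α·ln(614/287) = (1−α)·ln(684/488), i.e. α·0.760513 = (1−α)·0.337643.
Thus α·(1.098156) = 0.337643, so α = 0.337643/1.098156 ≈ 0.307.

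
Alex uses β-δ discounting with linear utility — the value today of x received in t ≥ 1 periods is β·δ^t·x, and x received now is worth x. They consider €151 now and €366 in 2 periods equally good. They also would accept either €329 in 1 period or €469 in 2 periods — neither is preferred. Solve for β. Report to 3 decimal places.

β ≈ 0.838

Both payoffs in the second observation are in the future, so β drops out: δ^1·329 = δ^2·469 ⇒ δ = 329/469 = 0.70149.
The first indifference: 151 = β·δ^2·366, so β = 151/(δ^2·366) = 151/(0.49209·366) ≈ 0.838.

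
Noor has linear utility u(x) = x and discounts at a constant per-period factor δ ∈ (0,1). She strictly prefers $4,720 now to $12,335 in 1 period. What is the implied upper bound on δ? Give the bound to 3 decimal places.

Comparing present values: 4720 > δ·12335.
Dividing through by 12335 gives δ < 0.38265.

δ < 0.383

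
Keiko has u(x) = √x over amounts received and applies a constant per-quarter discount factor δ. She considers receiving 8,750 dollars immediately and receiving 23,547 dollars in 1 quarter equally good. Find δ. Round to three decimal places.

δ ≈ 0.610

Indifference means u(8750) = δ · u(23547), so δ = u(8750)/u(23547).
With u(x) = √x: δ = √8750/√23547 = √(8750/23547) = 0.60959.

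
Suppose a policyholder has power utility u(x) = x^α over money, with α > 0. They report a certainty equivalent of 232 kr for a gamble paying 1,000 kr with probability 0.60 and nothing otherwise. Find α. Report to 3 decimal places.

α ≈ 0.350

EU(lottery) = 0.60·1000^α + 0.40·0 = 0.60·1000^α.
Setting u(232) equal to that: 232^α = 0.60·1000^α ⇒ (232/1000)^α = 0.60.
Take logs: α = ln 0.60 / ln(232/1000) ≈ 0.34964.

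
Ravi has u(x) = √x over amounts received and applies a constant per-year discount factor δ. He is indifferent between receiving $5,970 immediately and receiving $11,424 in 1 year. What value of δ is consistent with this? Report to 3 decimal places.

δ ≈ 0.723

Equating discounted utilities: u(5970) = δ·u(11424) ⇒ δ = u(5970)/u(11424).
Since u(x) = √x, δ = √(5970/11424) = 0.72290.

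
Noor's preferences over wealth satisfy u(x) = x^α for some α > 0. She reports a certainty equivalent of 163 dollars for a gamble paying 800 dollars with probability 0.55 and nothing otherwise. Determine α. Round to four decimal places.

EU(lottery) = 0.55·800^α + 0.45·0 = 0.55·800^α.
Equating: 163^α = 0.55·800^α, i.e. 0.2037^α = 0.55.
Take logs: α = ln 0.55 / ln(163/800) ≈ 0.375794.

α ≈ 0.3758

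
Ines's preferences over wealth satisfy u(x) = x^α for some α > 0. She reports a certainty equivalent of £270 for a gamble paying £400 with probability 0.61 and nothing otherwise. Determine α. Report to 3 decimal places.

α ≈ 1.258

Since u(0) = 0, the lottery's EU is 0.61·400^α.
Equating: 270^α = 0.61·400^α, i.e. 0.6750^α = 0.61.
Taking logs: α·ln(270/400) = ln(0.61), so α = -0.494296 / -0.393043 ≈ 1.258.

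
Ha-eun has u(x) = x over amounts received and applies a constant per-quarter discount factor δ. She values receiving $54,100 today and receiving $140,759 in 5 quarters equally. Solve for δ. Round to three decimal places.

δ ≈ 0.826

The payoff in 5 quarters is discounted by δ^5, so u(54100) = δ^5·u(140759) and δ^5 = u(54100)/u(140759).
With u(x) = x: δ^5 = 54100/140759 = 0.38434.
Taking the 5th root: δ = 0.38434^(1/5) ≈ 0.826.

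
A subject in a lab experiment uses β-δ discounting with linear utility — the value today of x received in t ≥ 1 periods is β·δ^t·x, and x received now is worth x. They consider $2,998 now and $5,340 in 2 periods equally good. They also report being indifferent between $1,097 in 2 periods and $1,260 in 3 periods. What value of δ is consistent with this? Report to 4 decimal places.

δ ≈ 0.8706

From the later pair, β·δ^2·1097 = β·δ^3·1260; dividing through, δ = 1097/1260 = 0.87063.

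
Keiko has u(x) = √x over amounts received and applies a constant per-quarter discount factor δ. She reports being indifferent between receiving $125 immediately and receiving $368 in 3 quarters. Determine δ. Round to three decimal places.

The payoff in 3 quarters is discounted by δ^3, so u(125) = δ^3·u(368) and δ^3 = u(125)/u(368).
With u(x) = √x: δ^3 = √125/√368 = √(125/368) = 0.58282.
So δ = 0.58282^(1/3) ≈ 0.835.

δ ≈ 0.835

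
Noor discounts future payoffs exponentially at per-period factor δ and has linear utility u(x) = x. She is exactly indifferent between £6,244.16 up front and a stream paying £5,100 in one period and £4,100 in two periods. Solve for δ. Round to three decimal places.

δ ≈ 0.760

Equating present values: 6244.16 = 5100δ + 4100δ².
So 4100δ² + 5100δ − 6244.16 = 0.
δ = (−5100 + √(5100² + 4·4100·6244.16)) / (2·4100) = (−5100 + √128414224.00) / 8200 ≈ 0.760.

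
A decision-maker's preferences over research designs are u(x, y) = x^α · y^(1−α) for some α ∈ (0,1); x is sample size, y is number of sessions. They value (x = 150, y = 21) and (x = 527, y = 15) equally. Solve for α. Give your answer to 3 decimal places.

The Cobb–Douglas utilities coincide, so 150^α·21^(1−α) = 527^α·15^(1−α).
Rearrange to (150/527)^α = (15/21)^(1−α) and take logs: α·-1.256565 = (1−α)·-0.336472.
So α/(1−α) = (-0.336472)/(-1.256565) = 0.267771, and α = 0.267771/1.267771 ≈ 0.211.

α ≈ 0.211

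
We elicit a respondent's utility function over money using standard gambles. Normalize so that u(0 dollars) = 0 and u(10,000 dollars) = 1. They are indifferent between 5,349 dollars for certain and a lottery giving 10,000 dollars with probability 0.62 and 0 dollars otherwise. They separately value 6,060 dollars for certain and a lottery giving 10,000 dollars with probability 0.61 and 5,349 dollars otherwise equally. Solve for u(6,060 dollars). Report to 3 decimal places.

0.852

The first gamble pins u(5,349 dollars): it must equal 0.62·1 + 0.38·0 = 0.62.
The second indifference gives u(6,060 dollars) = 0.61·u(10,000 dollars) + 0.39·u(5,349 dollars) = 0.61·1.00 + 0.39·0.62 = 0.8518.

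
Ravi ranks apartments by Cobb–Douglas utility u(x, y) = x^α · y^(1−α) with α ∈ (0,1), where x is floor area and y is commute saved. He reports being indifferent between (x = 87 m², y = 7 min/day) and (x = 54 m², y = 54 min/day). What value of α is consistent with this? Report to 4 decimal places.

α ≈ 0.8107

The Cobb–Douglas utilities coincide, so 87^α·7^(1−α) = 54^α·54^(1−α).
Taking logs: α·ln 87 + (1−α)·ln 7 = α·ln 54 + (1−α)·ln 54, i.e. α·0.4769241 = (1−α)·2.0430739.
Thus α·(2.5199980) = 2.0430739, so α = 2.0430739/2.5199980 ≈ 0.8107.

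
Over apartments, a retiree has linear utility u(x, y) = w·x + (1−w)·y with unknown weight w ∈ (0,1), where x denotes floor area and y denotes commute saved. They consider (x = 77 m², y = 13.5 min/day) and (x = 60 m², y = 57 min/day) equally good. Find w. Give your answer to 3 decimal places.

w = 0.719

u(77,13.5) = u(60,57) means w·77 + (1−w)·13.5 = w·60 + (1−w)·57.
Collecting terms: w·17 = (1−w)·43.5.
So w/(1−w) = 43.5/17 = 2.5588, giving w = 43.5/(17+43.5) = 0.719.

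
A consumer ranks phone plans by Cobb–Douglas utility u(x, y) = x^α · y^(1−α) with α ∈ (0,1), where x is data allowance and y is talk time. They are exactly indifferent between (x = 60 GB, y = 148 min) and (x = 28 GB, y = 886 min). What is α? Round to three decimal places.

α ≈ 0.701

Set the two utilities equal: 60^α·148^(1−α) = 28^α·886^(1−α).
Taking logs: α·ln 60 + (1−α)·ln 148 = α·ln 28 + (1−α)·ln 886, i.e. α·0.762140 = (1−α)·1.789505.
So α/(1−α) = (1.789505)/(0.762140) = 2.348000, and α = 2.348000/3.348000 ≈ 0.701.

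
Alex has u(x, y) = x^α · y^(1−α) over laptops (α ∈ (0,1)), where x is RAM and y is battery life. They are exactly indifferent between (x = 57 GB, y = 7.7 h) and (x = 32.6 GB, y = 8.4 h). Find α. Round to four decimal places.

Indifference: 57^α · 7.7^(1−α) = 32.6^α · 8.4^(1−α).
Rearrange to (57/32.6)^α = (8.4/7.7)^(1−α) and take logs: α·0.5587390 = (1−α)·0.0870114.
Thus α·(0.6457504) = 0.0870114, so α = 0.0870114/0.6457504 ≈ 0.1347.

α ≈ 0.1347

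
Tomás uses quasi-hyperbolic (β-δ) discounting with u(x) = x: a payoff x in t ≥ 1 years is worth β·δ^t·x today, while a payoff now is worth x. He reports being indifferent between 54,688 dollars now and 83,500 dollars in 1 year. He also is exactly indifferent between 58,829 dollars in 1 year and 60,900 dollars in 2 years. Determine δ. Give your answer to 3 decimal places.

δ ≈ 0.966

Both payoffs in the second observation are in the future, so β drops out: δ^1·58829 = δ^2·60900 ⇒ δ = 58829/60900 = 0.96599.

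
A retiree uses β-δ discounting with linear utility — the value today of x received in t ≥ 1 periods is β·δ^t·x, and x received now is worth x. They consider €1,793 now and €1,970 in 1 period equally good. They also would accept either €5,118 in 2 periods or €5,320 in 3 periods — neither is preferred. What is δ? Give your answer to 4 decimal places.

Both payoffs in the second observation are in the future, so β drops out: δ^2·5118 = δ^3·5320 ⇒ δ = 5118/5320 = 0.96203.

δ ≈ 0.9620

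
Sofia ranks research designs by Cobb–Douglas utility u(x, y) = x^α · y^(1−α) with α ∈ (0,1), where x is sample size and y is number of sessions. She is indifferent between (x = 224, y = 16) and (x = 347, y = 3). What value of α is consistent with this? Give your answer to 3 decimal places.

Set the two utilities equal: 224^α·16^(1−α) = 347^α·3^(1−α).
Rearrange to (224/347)^α = (3/16)^(1−α) and take logs: α·-0.437679 = (1−α)·-1.673976.
Thus α·(-2.111655) = -1.673976, so α = -1.673976/-2.111655 ≈ 0.793.

α ≈ 0.793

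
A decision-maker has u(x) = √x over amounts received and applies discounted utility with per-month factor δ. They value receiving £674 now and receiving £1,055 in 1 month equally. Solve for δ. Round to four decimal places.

δ ≈ 0.7993

The payoff in 1 month is discounted by δ, so u(674) = δ·u(1055) and δ = u(674)/u(1055).
Since u(x) = √x, δ = √(674/1055) = 0.79929.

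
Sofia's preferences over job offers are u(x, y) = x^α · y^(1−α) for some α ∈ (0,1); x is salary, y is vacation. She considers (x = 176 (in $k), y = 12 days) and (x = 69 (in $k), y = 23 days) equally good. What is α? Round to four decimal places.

Indifference: 176^α · 12^(1−α) = 69^α · 23^(1−α).
(176/69)^α = (23/12)^(1−α); take logs: α·ln(176/69) = (1−α)·ln(23/12), i.e. α·0.9363775 = (1−α)·0.6505876.
So α/(1−α) = (0.6505876)/(0.9363775) = 0.6947920, and α = 0.6947920/1.6947920 ≈ 0.4100.

α ≈ 0.4100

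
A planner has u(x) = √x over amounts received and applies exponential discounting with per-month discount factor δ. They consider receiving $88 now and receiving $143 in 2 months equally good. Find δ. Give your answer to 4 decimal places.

Indifference means u(88) = δ^2 · u(143), so δ^2 = u(88)/u(143).
With u(x) = √x: δ^2 = √88/√143 = √(88/143) = 0.78446.
Taking the square root: δ = 0.78446^(1/2) ≈ 0.8857.

δ ≈ 0.8857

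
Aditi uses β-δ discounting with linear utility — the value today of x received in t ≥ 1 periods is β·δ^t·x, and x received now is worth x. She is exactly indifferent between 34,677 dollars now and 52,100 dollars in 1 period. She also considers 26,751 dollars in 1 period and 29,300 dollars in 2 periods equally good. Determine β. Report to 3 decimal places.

The second indifference involves only future payoffs, so β cancels: β·δ^1·26751 = β·δ^2·29300, giving δ = 26751/29300 = 0.91300.
Now use the now-vs-future pair: 34677 = β·δ·52100 gives β = 34677/(0.91300·52100) ≈ 0.729.

β ≈ 0.729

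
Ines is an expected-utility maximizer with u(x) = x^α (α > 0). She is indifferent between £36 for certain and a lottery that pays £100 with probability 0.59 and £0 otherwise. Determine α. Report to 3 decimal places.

α ≈ 0.516

The lottery's expected utility is 0.59·u(100) + 0.41·u(0) = 0.59·100^α (since u(0) = 0 for α > 0).
Equating: 36^α = 0.59·100^α, i.e. 0.3600^α = 0.59.
α = ln(0.59) / ln(36/100) = -0.527633/-1.021651 ≈ 0.516.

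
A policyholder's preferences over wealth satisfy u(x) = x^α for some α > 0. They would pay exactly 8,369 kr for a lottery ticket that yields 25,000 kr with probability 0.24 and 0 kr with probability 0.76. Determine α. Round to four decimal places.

α ≈ 1.3041

Since u(0) = 0, the lottery's EU is 0.24·25000^α.
Equating: 8369^α = 0.24·25000^α, i.e. 0.3348^α = 0.24.
Take logs: α = ln 0.24 / ln(8369/25000) ≈ 1.304087.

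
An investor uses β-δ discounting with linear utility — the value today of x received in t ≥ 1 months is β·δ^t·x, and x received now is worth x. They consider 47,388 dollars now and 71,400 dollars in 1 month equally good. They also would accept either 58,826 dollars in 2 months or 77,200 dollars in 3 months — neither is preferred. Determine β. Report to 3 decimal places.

From the later pair, β·δ^2·58826 = β·δ^3·77200; dividing through, δ = 58826/77200 = 0.76199.
Substituting δ into 47388 = β·δ·71400: β = 47388/(54406.430) ≈ 0.871.

β ≈ 0.871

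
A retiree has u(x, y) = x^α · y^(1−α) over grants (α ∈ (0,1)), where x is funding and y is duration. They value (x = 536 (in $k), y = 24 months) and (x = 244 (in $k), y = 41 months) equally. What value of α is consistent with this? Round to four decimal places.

Indifference: 536^α · 24^(1−α) = 244^α · 41^(1−α).
Rearrange to (536/244)^α = (41/24)^(1−α) and take logs: α·0.7869659 = (1−α)·0.5355182.
With A = 0.7869659 and B = 0.5355182: α·A = (1−α)·B, so α = B/(A+B) = 0.5355182/1.3224841 ≈ 0.4049.

α ≈ 0.4049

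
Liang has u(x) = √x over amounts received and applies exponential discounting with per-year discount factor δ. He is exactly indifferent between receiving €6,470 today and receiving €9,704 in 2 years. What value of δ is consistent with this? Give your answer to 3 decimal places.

δ ≈ 0.904

Equating discounted utilities: u(6470) = δ^2·u(9704) ⇒ δ^2 = u(6470)/u(9704).
Since u(x) = √x, δ^2 = √(6470/9704) = 0.81654.
Taking the square root: δ = 0.81654^(1/2) ≈ 0.904.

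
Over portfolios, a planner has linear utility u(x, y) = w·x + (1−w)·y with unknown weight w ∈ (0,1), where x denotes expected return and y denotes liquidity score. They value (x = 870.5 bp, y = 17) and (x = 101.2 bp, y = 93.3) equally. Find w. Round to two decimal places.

Equating utilities: w·870.5 + (1−w)·17 = w·101.2 + (1−w)·93.3.
Collecting terms: w·769.3 = (1−w)·76.3.
The marginal rate of substitution is 76.3/769.3, so w = 76.3/(769.3+76.3) = 0.09.

w = 0.09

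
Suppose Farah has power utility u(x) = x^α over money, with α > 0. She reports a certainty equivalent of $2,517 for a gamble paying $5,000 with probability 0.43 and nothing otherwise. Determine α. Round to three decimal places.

The lottery's expected utility is 0.43·u(5000) + 0.57·u(0) = 0.43·5000^α (since u(0) = 0 for α > 0).
Indifference: 2517^α = 0.43·5000^α, so (2517/5000)^α = 0.43.
Take logs: α = ln 0.43 / ln(2517/5000) ≈ 1.22961.

α ≈ 1.230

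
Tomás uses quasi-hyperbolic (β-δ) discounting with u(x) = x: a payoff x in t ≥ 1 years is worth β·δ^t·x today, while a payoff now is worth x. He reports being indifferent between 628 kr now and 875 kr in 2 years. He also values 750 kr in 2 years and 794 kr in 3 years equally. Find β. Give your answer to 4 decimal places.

β ≈ 0.8044

Both payoffs in the second observation are in the future, so β drops out: δ^2·750 = δ^3·794 ⇒ δ = 750/794 = 0.94458.
The first indifference: 628 = β·δ^2·875, so β = 628/(δ^2·875) = 628/(0.89224·875) ≈ 0.8044.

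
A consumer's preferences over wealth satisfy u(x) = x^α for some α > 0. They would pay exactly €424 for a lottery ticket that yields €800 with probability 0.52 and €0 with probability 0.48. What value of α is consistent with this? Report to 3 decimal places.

α ≈ 1.030

EU(lottery) = 0.52·800^α + 0.48·0 = 0.52·800^α.
Setting u(424) equal to that: 424^α = 0.52·800^α ⇒ (424/800)^α = 0.52.
Taking logs: α·ln(424/800) = ln(0.52), so α = -0.653926 / -0.634878 ≈ 1.030.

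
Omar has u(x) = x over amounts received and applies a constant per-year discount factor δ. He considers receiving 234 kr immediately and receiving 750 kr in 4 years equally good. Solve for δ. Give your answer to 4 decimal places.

δ ≈ 0.7474

The payoff in 4 years is discounted by δ^4, so u(234) = δ^4·u(750) and δ^4 = u(234)/u(750).
With u(x) = x: δ^4 = 234/750 = 0.31200.
Hence δ = (0.31200)^(1/4) = 0.747375.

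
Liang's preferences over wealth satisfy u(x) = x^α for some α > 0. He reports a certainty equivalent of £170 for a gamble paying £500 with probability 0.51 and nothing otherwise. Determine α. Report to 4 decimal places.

The lottery's expected utility is 0.51·u(500) + 0.49·u(0) = 0.51·500^α (since u(0) = 0 for α > 0).
Equating: 170^α = 0.51·500^α, i.e. 0.3400^α = 0.51.
α = ln(0.51) / ln(170/500) = -0.6733446/-1.0788097 ≈ 0.6242.

α ≈ 0.6242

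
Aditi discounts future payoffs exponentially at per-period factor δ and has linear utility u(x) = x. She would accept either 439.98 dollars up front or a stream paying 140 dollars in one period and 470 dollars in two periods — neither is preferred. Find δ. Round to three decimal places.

δ ≈ 0.830

The stream is worth 140δ + 470δ² today, so 140δ + 470δ² = 439.98.
That is, 470δ² + 140δ − 439.98 = 0, a quadratic in δ.
By the quadratic formula (taking the positive root), δ = (−140 + √846762.40) / 940 ≈ 0.830.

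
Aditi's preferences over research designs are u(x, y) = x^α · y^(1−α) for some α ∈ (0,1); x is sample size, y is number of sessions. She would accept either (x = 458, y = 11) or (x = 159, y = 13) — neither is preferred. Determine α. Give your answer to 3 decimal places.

The Cobb–Douglas utilities coincide, so 458^α·11^(1−α) = 159^α·13^(1−α).
(458/159)^α = (13/11)^(1−α); take logs: α·ln(458/159) = (1−α)·ln(13/11), i.e. α·1.057965 = (1−α)·0.167054.
So α/(1−α) = (0.167054)/(1.057965) = 0.157901, and α = 0.157901/1.157901 ≈ 0.136.

α ≈ 0.136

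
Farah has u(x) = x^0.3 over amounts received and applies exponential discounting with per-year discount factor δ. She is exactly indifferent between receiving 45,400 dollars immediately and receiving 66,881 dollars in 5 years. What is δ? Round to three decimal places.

Indifference means u(45400) = δ^5 · u(66881), so δ^5 = u(45400)/u(66881).
Since u(x) = x^0.3, δ^5 = (45400/66881)^0.3 = 0.67882^0.3 = 0.89028.
Taking the 5th root: δ = 0.89028^(1/5) ≈ 0.977.

δ ≈ 0.977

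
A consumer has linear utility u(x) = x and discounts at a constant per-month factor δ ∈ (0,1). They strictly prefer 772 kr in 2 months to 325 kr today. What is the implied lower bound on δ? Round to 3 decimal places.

δ > 0.649

The preference means 325 < δ^2·772.
Hence δ^2 > 325/772 = 0.42098, and x ↦ x^(1/2) is increasing on (0,∞).
δ > 0.42098^(1/2) = 0.649.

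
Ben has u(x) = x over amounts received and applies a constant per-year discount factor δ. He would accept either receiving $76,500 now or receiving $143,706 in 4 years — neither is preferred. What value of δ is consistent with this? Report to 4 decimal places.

δ ≈ 0.8542

Equating discounted utilities: u(76500) = δ^4·u(143706) ⇒ δ^4 = u(76500)/u(143706).
With u(x) = x: δ^4 = 76500/143706 = 0.53234.
Hence δ = (0.53234)^(1/4) = 0.854175.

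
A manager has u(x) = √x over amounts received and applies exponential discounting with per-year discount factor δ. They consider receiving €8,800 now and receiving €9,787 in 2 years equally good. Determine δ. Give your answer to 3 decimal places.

Indifference means u(8800) = δ^2 · u(9787), so δ^2 = u(8800)/u(9787).
Since u(x) = √x, δ^2 = √(8800/9787) = 0.94824.
Taking the square root: δ = 0.94824^(1/2) ≈ 0.974.

δ ≈ 0.974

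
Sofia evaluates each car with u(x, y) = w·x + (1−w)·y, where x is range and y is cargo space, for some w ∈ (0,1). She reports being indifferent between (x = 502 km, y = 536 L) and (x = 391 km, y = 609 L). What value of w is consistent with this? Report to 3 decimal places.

Equating utilities: w·502 + (1−w)·536 = w·391 + (1−w)·609.
Collecting terms: w·111 = (1−w)·73.
So w/(1−w) = 73/111 = 0.6577, giving w = 73/(111+73) = 0.397.

w = 0.397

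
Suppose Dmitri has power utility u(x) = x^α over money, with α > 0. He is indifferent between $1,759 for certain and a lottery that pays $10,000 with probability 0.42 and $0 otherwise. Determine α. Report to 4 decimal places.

The lottery's expected utility is 0.42·u(10000) + 0.58·u(0) = 0.42·10000^α (since u(0) = 0 for α > 0).
Setting u(1759) equal to that: 1759^α = 0.42·10000^α ⇒ (1759/10000)^α = 0.42.
α = ln(0.42) / ln(1759/10000) = -0.8675006/-1.7378396 ≈ 0.4992.

α ≈ 0.4992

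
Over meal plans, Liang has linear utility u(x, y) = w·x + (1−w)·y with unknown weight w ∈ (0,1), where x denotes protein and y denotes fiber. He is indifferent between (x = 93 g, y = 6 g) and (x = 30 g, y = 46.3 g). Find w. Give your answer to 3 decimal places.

u(93,6) = u(30,46.3) means w·93 + (1−w)·6 = w·30 + (1−w)·46.3.
w·(93−30) = (1−w)·(46.3−6), i.e. w·63 = (1−w)·40.3.
Hence w = 40.3/(63+40.3) = 40.3/103.3 = 0.390.

w = 0.390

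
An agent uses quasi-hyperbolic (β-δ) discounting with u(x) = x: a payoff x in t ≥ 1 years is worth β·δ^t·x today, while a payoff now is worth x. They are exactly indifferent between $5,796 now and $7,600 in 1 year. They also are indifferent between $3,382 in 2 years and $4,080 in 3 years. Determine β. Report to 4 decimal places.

β ≈ 0.9200

From the later pair, β·δ^2·3382 = β·δ^3·4080; dividing through, δ = 3382/4080 = 0.82892.
The first indifference: 5796 = β·δ·7600, so β = 5796/(δ·7600) = 5796/(0.82892·7600) ≈ 0.9200.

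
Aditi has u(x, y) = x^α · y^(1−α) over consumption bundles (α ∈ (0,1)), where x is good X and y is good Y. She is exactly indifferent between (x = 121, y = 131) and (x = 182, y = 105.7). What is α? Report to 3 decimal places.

α ≈ 0.345

The Cobb–Douglas utilities coincide, so 121^α·131^(1−α) = 182^α·105.7^(1−α).
Rearrange to (121/182)^α = (105.7/131)^(1−α) and take logs: α·-0.408216 = (1−α)·-0.214592.
With A = -0.408216 and B = -0.214592: α·A = (1−α)·B, so α = B/(A+B) = -0.214592/-0.622808 ≈ 0.345.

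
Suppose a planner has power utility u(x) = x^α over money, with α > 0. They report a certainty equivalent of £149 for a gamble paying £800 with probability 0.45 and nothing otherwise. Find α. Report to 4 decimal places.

α ≈ 0.4751

The lottery's expected utility is 0.45·u(800) + 0.55·u(0) = 0.45·800^α (since u(0) = 0 for α > 0).
Indifference: 149^α = 0.45·800^α, so (149/800)^α = 0.45.
Taking logs: α·ln(149/800) = ln(0.45), so α = -0.7985077 / -1.6806654 ≈ 0.4751.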